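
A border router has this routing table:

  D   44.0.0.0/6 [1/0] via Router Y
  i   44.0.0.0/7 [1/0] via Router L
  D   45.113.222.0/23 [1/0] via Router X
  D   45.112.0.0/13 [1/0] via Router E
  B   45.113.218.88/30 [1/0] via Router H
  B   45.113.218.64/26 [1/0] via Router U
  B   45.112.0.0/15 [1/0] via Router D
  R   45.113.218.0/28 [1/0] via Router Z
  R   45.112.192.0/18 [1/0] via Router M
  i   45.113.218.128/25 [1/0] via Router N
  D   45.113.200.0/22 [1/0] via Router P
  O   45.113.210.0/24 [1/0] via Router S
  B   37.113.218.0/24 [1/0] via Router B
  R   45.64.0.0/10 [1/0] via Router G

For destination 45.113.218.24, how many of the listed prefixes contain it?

Prefixes containing 45.113.218.24:
  44.0.0.0/6 (44.0.0.0 - 47.255.255.255)
  44.0.0.0/7 (44.0.0.0 - 45.255.255.255)
  45.64.0.0/10 (45.64.0.0 - 45.127.255.255)
  45.112.0.0/13 (45.112.0.0 - 45.119.255.255)
  45.112.0.0/15 (45.112.0.0 - 45.113.255.255)
Total matching entries: 5.

5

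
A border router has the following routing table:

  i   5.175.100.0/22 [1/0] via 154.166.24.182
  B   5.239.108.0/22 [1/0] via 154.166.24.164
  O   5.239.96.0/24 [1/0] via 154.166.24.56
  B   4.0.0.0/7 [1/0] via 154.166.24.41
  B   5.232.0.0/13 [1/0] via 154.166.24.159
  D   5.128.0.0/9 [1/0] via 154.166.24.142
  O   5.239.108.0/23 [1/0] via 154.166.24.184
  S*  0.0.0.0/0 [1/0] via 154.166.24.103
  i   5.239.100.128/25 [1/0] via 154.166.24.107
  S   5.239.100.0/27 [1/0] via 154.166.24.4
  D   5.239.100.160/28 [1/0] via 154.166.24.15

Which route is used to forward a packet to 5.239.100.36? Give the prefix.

5.232.0.0/13

Entries matching 5.239.100.36:
  0.0.0.0/0 (default, matches everything)
  4.0.0.0/7 (4.0.0.0 - 5.255.255.255)
  5.128.0.0/9 (5.128.0.0 - 5.255.255.255)
  5.232.0.0/13 (5.232.0.0 - 5.239.255.255)
Most specific is 5.232.0.0/13.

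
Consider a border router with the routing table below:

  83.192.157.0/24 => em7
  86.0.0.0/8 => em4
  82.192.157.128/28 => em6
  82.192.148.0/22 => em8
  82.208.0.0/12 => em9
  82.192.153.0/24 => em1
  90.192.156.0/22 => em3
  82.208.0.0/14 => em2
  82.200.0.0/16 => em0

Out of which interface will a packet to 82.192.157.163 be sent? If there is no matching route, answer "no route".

No entry's prefix contains 82.192.157.163; there is no default route.

no route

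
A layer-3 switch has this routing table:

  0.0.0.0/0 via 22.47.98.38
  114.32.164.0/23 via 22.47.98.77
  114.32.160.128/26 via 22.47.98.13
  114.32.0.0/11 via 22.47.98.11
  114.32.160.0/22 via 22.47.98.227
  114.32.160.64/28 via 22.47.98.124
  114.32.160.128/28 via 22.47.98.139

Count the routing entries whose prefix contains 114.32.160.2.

Prefixes containing 114.32.160.2:
  0.0.0.0/0 (default, matches everything)
  114.32.0.0/11 (114.32.0.0 - 114.63.255.255)
  114.32.160.0/22 (114.32.160.0 - 114.32.163.255)
Total matching entries: 3.

3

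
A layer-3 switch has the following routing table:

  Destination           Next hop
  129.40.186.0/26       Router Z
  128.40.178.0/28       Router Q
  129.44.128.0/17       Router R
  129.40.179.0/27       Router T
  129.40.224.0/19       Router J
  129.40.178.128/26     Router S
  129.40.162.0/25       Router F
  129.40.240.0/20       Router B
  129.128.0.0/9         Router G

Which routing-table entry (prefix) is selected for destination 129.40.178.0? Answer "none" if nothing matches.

none

129.40.178.0 is outside every listed prefix and there is no default route.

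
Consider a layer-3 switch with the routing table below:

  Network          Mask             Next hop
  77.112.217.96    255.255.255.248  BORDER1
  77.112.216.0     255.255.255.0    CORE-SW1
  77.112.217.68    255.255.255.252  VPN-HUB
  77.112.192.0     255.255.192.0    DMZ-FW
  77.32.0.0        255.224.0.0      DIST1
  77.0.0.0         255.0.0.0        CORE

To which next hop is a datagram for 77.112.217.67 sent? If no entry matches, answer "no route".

Routes whose prefix contains 77.112.217.67:
  77.0.0.0/8 (77.0.0.0 - 77.255.255.255) -> CORE
  77.112.192.0/18 (77.112.192.0 - 77.112.255.255) -> DMZ-FW
More-specific entries that do NOT match:
  77.112.217.68/30 (77.112.217.68 - 77.112.217.71) does not contain 77.112.217.67
  77.112.217.96/29 (77.112.217.96 - 77.112.217.103) does not contain 77.112.217.67
  77.112.216.0/24 (77.112.216.0 - 77.112.216.255) does not contain 77.112.217.67
Longest matching prefix is /18 -> next hop DMZ-FW.

DMZ-FW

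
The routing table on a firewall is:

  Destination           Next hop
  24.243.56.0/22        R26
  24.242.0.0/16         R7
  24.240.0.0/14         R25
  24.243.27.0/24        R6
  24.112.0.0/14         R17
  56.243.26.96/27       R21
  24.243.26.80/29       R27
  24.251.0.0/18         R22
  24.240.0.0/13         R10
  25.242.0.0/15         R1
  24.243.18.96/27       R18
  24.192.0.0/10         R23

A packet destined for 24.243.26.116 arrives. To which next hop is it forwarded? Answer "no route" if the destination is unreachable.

R25

Routes whose prefix contains 24.243.26.116:
  24.192.0.0/10 (24.192.0.0 - 24.255.255.255) -> R23
  24.240.0.0/13 (24.240.0.0 - 24.247.255.255) -> R10
  24.240.0.0/14 (24.240.0.0 - 24.243.255.255) -> R25
More-specific entries that do NOT match:
  24.243.26.80/29 (24.243.26.80 - 24.243.26.87) does not contain 24.243.26.116
  56.243.26.96/27 (56.243.26.96 - 56.243.26.127) does not contain 24.243.26.116
  24.243.18.96/27 (24.243.18.96 - 24.243.18.127) does not contain 24.243.26.116
  24.243.27.0/24 (24.243.27.0 - 24.243.27.255) does not contain 24.243.26.116
  24.243.56.0/22 (24.243.56.0 - 24.243.59.255) does not contain 24.243.26.116
  24.251.0.0/18 (24.251.0.0 - 24.251.63.255) does not contain 24.243.26.116
  24.242.0.0/16 (24.242.0.0 - 24.242.255.255) does not contain 24.243.26.116
  25.242.0.0/15 (25.242.0.0 - 25.243.255.255) does not contain 24.243.26.116
Longest matching prefix is /14 -> next hop R25.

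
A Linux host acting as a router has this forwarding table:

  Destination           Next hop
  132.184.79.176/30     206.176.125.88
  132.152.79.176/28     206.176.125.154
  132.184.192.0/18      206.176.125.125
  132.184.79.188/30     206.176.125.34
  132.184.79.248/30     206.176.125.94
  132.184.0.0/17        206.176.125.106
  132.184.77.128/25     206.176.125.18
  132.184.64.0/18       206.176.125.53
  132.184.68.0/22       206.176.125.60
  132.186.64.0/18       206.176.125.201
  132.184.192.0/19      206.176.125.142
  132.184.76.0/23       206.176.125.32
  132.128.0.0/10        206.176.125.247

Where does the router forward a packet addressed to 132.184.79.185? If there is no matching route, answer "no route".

Routes whose prefix contains 132.184.79.185:
  132.128.0.0/10 (132.128.0.0 - 132.191.255.255) -> 206.176.125.247
  132.184.0.0/17 (132.184.0.0 - 132.184.127.255) -> 206.176.125.106
  132.184.64.0/18 (132.184.64.0 - 132.184.127.255) -> 206.176.125.53
More-specific entries that do NOT match:
  132.184.79.176/30 (132.184.79.176 - 132.184.79.179) does not contain 132.184.79.185
  132.184.79.188/30 (132.184.79.188 - 132.184.79.191) does not contain 132.184.79.185
  132.184.79.248/30 (132.184.79.248 - 132.184.79.251) does not contain 132.184.79.185
  132.152.79.176/28 (132.152.79.176 - 132.152.79.191) does not contain 132.184.79.185
  132.184.77.128/25 (132.184.77.128 - 132.184.77.255) does not contain 132.184.79.185
  132.184.76.0/23 (132.184.76.0 - 132.184.77.255) does not contain 132.184.79.185
  132.184.68.0/22 (132.184.68.0 - 132.184.71.255) does not contain 132.184.79.185
  132.184.192.0/19 (132.184.192.0 - 132.184.223.255) does not contain 132.184.79.185
Longest matching prefix is /18 -> next hop 206.176.125.53.

206.176.125.53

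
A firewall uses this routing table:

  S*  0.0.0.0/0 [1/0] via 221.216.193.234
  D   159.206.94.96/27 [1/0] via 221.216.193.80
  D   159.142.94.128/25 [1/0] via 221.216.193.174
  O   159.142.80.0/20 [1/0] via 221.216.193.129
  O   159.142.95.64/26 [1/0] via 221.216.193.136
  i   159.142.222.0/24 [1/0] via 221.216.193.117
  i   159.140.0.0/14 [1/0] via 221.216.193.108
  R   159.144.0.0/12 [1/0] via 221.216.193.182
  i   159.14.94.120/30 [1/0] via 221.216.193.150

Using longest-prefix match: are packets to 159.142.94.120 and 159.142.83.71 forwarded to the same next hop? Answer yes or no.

yes

159.142.94.120: longest match 159.142.80.0/20 -> 221.216.193.129
159.142.83.71: longest match 159.142.80.0/20 -> 221.216.193.129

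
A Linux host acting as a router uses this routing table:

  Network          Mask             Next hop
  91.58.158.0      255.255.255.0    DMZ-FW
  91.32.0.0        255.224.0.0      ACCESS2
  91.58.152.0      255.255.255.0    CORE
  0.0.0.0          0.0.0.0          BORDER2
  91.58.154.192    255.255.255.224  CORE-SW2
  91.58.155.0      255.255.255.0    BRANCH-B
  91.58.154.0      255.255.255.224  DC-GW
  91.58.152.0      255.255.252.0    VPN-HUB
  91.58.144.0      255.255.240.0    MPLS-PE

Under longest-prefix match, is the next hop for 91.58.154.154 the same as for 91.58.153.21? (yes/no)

yes

91.58.154.154: longest match 91.58.152.0/22 -> VPN-HUB
91.58.153.21: longest match 91.58.152.0/22 -> VPN-HUB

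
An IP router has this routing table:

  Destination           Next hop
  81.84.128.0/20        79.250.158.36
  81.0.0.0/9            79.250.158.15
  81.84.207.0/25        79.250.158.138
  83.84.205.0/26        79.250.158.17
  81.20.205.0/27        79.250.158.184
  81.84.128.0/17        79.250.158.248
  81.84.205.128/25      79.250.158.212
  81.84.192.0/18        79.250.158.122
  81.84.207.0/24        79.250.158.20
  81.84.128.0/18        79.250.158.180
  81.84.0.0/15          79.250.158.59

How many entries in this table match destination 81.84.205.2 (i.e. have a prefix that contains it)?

4

Prefixes containing 81.84.205.2:
  81.0.0.0/9 (81.0.0.0 - 81.127.255.255)
  81.84.0.0/15 (81.84.0.0 - 81.85.255.255)
  81.84.128.0/17 (81.84.128.0 - 81.84.255.255)
  81.84.192.0/18 (81.84.192.0 - 81.84.255.255)
Total matching entries: 4.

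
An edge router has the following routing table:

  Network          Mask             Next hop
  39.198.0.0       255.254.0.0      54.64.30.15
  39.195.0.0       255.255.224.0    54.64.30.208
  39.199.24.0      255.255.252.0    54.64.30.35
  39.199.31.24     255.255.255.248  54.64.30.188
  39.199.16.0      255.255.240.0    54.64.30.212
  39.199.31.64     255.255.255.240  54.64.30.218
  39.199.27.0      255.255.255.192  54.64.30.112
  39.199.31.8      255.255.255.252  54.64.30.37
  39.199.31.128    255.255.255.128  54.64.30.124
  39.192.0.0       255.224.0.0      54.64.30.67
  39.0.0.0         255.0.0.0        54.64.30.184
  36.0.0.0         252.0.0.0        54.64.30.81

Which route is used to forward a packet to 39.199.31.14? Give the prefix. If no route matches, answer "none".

Entries matching 39.199.31.14:
  36.0.0.0/6 (36.0.0.0 - 39.255.255.255)
  39.0.0.0/8 (39.0.0.0 - 39.255.255.255)
  39.192.0.0/11 (39.192.0.0 - 39.223.255.255)
  39.198.0.0/15 (39.198.0.0 - 39.199.255.255)
  39.199.16.0/20 (39.199.16.0 - 39.199.31.255)
Most specific is 39.199.16.0/20.

39.199.16.0/20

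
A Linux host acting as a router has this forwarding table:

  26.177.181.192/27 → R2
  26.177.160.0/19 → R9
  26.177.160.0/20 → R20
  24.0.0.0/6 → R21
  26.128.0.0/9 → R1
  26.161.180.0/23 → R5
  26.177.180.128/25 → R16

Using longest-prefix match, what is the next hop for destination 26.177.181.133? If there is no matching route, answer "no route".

Routes whose prefix contains 26.177.181.133:
  24.0.0.0/6 (24.0.0.0 - 27.255.255.255) -> R21
  26.128.0.0/9 (26.128.0.0 - 26.255.255.255) -> R1
  26.177.160.0/19 (26.177.160.0 - 26.177.191.255) -> R9
More-specific entries that do NOT match:
  26.177.181.192/27 (26.177.181.192 - 26.177.181.223) does not contain 26.177.181.133
  26.177.180.128/25 (26.177.180.128 - 26.177.180.255) does not contain 26.177.181.133
  26.161.180.0/23 (26.161.180.0 - 26.161.181.255) does not contain 26.177.181.133
  26.177.160.0/20 (26.177.160.0 - 26.177.175.255) does not contain 26.177.181.133
Longest matching prefix is /19 -> next hop R9.

R9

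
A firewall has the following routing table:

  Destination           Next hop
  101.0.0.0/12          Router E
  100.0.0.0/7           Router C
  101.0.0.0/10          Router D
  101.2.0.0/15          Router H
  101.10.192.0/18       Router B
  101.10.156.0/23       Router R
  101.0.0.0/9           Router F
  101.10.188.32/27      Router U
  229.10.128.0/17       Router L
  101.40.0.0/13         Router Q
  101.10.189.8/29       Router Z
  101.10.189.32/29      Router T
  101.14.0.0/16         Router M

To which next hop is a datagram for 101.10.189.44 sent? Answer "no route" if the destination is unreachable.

Router E

Routes whose prefix contains 101.10.189.44:
  100.0.0.0/7 (100.0.0.0 - 101.255.255.255) -> Router C
  101.0.0.0/9 (101.0.0.0 - 101.127.255.255) -> Router F
  101.0.0.0/10 (101.0.0.0 - 101.63.255.255) -> Router D
  101.0.0.0/12 (101.0.0.0 - 101.15.255.255) -> Router E
More-specific entries that do NOT match:
  101.10.189.8/29 (101.10.189.8 - 101.10.189.15) does not contain 101.10.189.44
  101.10.189.32/29 (101.10.189.32 - 101.10.189.39) does not contain 101.10.189.44
  101.10.188.32/27 (101.10.188.32 - 101.10.188.63) does not contain 101.10.189.44
  101.10.156.0/23 (101.10.156.0 - 101.10.157.255) does not contain 101.10.189.44
  101.10.192.0/18 (101.10.192.0 - 101.10.255.255) does not contain 101.10.189.44
  229.10.128.0/17 (229.10.128.0 - 229.10.255.255) does not contain 101.10.189.44
  101.14.0.0/16 (101.14.0.0 - 101.14.255.255) does not contain 101.10.189.44
  101.2.0.0/15 (101.2.0.0 - 101.3.255.255) does not contain 101.10.189.44
  101.40.0.0/13 (101.40.0.0 - 101.47.255.255) does not contain 101.10.189.44
Longest matching prefix is /12 -> next hop Router E.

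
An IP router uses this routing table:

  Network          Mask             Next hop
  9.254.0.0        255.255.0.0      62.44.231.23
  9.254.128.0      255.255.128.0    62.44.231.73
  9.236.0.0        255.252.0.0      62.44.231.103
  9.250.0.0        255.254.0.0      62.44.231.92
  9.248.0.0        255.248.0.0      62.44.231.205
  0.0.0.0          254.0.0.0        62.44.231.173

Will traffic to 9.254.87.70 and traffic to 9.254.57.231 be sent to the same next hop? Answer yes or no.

yes

9.254.87.70: longest match 9.254.0.0/16 -> 62.44.231.23
9.254.57.231: longest match 9.254.0.0/16 -> 62.44.231.23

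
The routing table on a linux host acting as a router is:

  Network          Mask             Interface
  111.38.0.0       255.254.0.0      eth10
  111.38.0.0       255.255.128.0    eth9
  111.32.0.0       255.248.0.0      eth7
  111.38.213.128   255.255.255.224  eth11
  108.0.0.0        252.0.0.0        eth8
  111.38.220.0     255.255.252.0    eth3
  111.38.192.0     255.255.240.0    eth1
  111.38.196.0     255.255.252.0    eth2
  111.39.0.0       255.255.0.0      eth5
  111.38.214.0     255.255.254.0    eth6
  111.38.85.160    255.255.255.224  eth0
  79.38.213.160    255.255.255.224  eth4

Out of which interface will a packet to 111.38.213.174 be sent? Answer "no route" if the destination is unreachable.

eth10

Routes whose prefix contains 111.38.213.174:
  108.0.0.0/6 (108.0.0.0 - 111.255.255.255) -> eth8
  111.32.0.0/13 (111.32.0.0 - 111.39.255.255) -> eth7
  111.38.0.0/15 (111.38.0.0 - 111.39.255.255) -> eth10
More-specific entries that do NOT match:
  111.38.213.128/27 (111.38.213.128 - 111.38.213.159) does not contain 111.38.213.174
  111.38.85.160/27 (111.38.85.160 - 111.38.85.191) does not contain 111.38.213.174
  79.38.213.160/27 (79.38.213.160 - 79.38.213.191) does not contain 111.38.213.174
  111.38.214.0/23 (111.38.214.0 - 111.38.215.255) does not contain 111.38.213.174
  111.38.220.0/22 (111.38.220.0 - 111.38.223.255) does not contain 111.38.213.174
  111.38.196.0/22 (111.38.196.0 - 111.38.199.255) does not contain 111.38.213.174
  111.38.192.0/20 (111.38.192.0 - 111.38.207.255) does not contain 111.38.213.174
  111.38.0.0/17 (111.38.0.0 - 111.38.127.255) does not contain 111.38.213.174
  111.39.0.0/16 (111.39.0.0 - 111.39.255.255) does not contain 111.38.213.174
Longest matching prefix is /15 -> interface eth10.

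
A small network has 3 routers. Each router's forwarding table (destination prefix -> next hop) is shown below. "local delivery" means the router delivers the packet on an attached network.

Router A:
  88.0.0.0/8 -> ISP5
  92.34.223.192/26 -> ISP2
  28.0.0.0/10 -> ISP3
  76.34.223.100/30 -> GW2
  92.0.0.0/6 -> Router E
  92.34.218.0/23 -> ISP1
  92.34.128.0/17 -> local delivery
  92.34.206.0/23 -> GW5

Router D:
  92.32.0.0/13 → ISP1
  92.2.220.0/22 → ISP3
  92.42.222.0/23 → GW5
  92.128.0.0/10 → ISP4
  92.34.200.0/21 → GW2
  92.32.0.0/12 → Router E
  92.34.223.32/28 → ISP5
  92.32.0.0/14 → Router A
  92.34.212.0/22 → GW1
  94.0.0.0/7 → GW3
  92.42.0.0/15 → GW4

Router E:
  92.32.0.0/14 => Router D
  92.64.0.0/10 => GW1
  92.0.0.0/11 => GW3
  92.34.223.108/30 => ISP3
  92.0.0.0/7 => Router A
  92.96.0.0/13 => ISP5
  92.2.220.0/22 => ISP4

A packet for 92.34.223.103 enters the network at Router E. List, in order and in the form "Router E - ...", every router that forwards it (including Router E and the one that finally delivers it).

At Router E: longest match for 92.34.223.103 is 92.32.0.0/14 -> Router D
At Router D: longest match for 92.34.223.103 is 92.32.0.0/14 -> Router A
At Router A: longest match for 92.34.223.103 is 92.34.128.0/17 -> local delivery

Router E - Router D - Router A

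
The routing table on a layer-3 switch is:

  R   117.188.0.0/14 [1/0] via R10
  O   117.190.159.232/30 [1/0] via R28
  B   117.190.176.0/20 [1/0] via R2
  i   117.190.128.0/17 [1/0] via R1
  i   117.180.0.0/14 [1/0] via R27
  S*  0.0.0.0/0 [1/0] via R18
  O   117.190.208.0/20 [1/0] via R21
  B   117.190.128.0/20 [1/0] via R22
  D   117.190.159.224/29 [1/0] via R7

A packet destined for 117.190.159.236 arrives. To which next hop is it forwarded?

R1

Routes whose prefix contains 117.190.159.236:
  0.0.0.0/0 (default, matches everything) -> R18
  117.188.0.0/14 (117.188.0.0 - 117.191.255.255) -> R10
  117.190.128.0/17 (117.190.128.0 - 117.190.255.255) -> R1
More-specific entries that do NOT match:
  117.190.159.232/30 (117.190.159.232 - 117.190.159.235) does not contain 117.190.159.236
  117.190.159.224/29 (117.190.159.224 - 117.190.159.231) does not contain 117.190.159.236
  117.190.176.0/20 (117.190.176.0 - 117.190.191.255) does not contain 117.190.159.236
  117.190.208.0/20 (117.190.208.0 - 117.190.223.255) does not contain 117.190.159.236
  117.190.128.0/20 (117.190.128.0 - 117.190.143.255) does not contain 117.190.159.236
Longest matching prefix is /17 -> next hop R1.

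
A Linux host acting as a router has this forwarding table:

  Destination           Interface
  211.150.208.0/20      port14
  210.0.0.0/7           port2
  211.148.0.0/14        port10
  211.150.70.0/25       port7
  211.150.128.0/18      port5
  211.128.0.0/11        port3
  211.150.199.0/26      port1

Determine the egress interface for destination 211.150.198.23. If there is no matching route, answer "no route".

Routes whose prefix contains 211.150.198.23:
  210.0.0.0/7 (210.0.0.0 - 211.255.255.255) -> port2
  211.128.0.0/11 (211.128.0.0 - 211.159.255.255) -> port3
  211.148.0.0/14 (211.148.0.0 - 211.151.255.255) -> port10
More-specific entries that do NOT match:
  211.150.199.0/26 (211.150.199.0 - 211.150.199.63) does not contain 211.150.198.23
  211.150.70.0/25 (211.150.70.0 - 211.150.70.127) does not contain 211.150.198.23
  211.150.208.0/20 (211.150.208.0 - 211.150.223.255) does not contain 211.150.198.23
  211.150.128.0/18 (211.150.128.0 - 211.150.191.255) does not contain 211.150.198.23
Longest matching prefix is /14 -> interface port10.

port10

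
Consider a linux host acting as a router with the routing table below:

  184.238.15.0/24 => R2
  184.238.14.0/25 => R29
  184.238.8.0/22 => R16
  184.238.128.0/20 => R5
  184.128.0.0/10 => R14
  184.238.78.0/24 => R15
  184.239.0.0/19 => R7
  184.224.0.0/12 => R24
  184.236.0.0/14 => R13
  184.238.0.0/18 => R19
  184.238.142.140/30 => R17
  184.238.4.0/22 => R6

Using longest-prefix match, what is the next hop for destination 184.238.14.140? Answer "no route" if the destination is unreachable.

R19

Routes whose prefix contains 184.238.14.140:
  184.224.0.0/12 (184.224.0.0 - 184.239.255.255) -> R24
  184.236.0.0/14 (184.236.0.0 - 184.239.255.255) -> R13
  184.238.0.0/18 (184.238.0.0 - 184.238.63.255) -> R19
More-specific entries that do NOT match:
  184.238.142.140/30 (184.238.142.140 - 184.238.142.143) does not contain 184.238.14.140
  184.238.14.0/25 (184.238.14.0 - 184.238.14.127) does not contain 184.238.14.140
  184.238.15.0/24 (184.238.15.0 - 184.238.15.255) does not contain 184.238.14.140
  184.238.78.0/24 (184.238.78.0 - 184.238.78.255) does not contain 184.238.14.140
  184.238.8.0/22 (184.238.8.0 - 184.238.11.255) does not contain 184.238.14.140
  184.238.4.0/22 (184.238.4.0 - 184.238.7.255) does not contain 184.238.14.140
  184.238.128.0/20 (184.238.128.0 - 184.238.143.255) does not contain 184.238.14.140
  184.239.0.0/19 (184.239.0.0 - 184.239.31.255) does not contain 184.238.14.140
Longest matching prefix is /18 -> next hop R19.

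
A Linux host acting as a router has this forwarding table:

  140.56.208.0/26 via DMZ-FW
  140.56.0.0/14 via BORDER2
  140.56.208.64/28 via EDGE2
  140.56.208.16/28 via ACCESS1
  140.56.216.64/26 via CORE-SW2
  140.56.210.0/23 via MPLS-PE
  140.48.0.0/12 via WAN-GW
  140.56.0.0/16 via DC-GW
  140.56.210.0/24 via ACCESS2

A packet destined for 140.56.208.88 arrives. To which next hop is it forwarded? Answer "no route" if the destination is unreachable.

DC-GW

Routes whose prefix contains 140.56.208.88:
  140.48.0.0/12 (140.48.0.0 - 140.63.255.255) -> WAN-GW
  140.56.0.0/14 (140.56.0.0 - 140.59.255.255) -> BORDER2
  140.56.0.0/16 (140.56.0.0 - 140.56.255.255) -> DC-GW
More-specific entries that do NOT match:
  140.56.208.64/28 (140.56.208.64 - 140.56.208.79) does not contain 140.56.208.88
  140.56.208.16/28 (140.56.208.16 - 140.56.208.31) does not contain 140.56.208.88
  140.56.208.0/26 (140.56.208.0 - 140.56.208.63) does not contain 140.56.208.88
  140.56.216.64/26 (140.56.216.64 - 140.56.216.127) does not contain 140.56.208.88
  140.56.210.0/24 (140.56.210.0 - 140.56.210.255) does not contain 140.56.208.88
  140.56.210.0/23 (140.56.210.0 - 140.56.211.255) does not contain 140.56.208.88
Longest matching prefix is /16 -> next hop DC-GW.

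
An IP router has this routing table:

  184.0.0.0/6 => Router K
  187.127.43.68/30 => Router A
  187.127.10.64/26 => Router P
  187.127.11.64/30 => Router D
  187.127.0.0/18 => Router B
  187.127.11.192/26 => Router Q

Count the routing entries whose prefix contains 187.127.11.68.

2

Prefixes containing 187.127.11.68:
  184.0.0.0/6 (184.0.0.0 - 187.255.255.255)
  187.127.0.0/18 (187.127.0.0 - 187.127.63.255)
Total matching entries: 2.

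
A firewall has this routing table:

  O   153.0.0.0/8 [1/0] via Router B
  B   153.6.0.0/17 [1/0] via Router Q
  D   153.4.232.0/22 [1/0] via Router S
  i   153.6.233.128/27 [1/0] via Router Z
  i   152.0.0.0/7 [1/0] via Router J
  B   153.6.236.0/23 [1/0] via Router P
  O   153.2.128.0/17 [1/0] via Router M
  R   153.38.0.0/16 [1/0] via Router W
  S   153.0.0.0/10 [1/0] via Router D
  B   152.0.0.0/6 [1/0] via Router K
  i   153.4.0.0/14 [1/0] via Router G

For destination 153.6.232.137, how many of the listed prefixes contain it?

Prefixes containing 153.6.232.137:
  152.0.0.0/6 (152.0.0.0 - 155.255.255.255)
  152.0.0.0/7 (152.0.0.0 - 153.255.255.255)
  153.0.0.0/8 (153.0.0.0 - 153.255.255.255)
  153.0.0.0/10 (153.0.0.0 - 153.63.255.255)
  153.4.0.0/14 (153.4.0.0 - 153.7.255.255)
Total matching entries: 5.

5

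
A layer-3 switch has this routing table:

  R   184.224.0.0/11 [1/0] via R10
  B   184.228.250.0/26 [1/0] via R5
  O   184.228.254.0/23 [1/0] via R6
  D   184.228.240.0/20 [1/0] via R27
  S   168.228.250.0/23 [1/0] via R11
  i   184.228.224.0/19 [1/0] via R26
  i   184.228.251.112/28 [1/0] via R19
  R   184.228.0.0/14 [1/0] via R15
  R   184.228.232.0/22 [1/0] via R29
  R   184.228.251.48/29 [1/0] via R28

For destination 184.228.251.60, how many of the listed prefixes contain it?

4

Prefixes containing 184.228.251.60:
  184.224.0.0/11 (184.224.0.0 - 184.255.255.255)
  184.228.0.0/14 (184.228.0.0 - 184.231.255.255)
  184.228.224.0/19 (184.228.224.0 - 184.228.255.255)
  184.228.240.0/20 (184.228.240.0 - 184.228.255.255)
Total matching entries: 4.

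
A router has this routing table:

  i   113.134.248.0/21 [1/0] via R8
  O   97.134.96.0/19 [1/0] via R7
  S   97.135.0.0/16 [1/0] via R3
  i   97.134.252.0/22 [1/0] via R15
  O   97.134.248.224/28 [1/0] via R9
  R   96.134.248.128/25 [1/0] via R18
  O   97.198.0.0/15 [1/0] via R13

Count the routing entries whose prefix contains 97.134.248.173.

0

No listed prefix contains 97.134.248.173.
Total matching entries: 0.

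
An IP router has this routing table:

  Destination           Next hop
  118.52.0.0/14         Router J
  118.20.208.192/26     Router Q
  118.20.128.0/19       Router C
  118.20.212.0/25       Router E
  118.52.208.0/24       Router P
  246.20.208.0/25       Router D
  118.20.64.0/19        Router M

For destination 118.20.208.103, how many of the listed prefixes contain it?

No listed prefix contains 118.20.208.103.
Total matching entries: 0.

0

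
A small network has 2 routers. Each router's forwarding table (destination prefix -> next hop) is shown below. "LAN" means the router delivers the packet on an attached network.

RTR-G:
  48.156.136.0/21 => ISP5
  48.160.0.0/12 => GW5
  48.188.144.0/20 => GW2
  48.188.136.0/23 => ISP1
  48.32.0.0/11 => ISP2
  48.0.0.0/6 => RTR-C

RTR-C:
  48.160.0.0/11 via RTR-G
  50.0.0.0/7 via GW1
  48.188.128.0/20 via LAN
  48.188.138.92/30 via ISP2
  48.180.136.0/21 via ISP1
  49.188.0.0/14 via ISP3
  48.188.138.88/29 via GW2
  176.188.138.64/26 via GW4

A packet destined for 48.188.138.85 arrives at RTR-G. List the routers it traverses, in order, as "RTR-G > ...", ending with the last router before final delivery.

At RTR-G: longest match for 48.188.138.85 is 48.0.0.0/6 -> RTR-C
At RTR-C: longest match for 48.188.138.85 is 48.188.128.0/20 -> LAN

RTR-G > RTR-C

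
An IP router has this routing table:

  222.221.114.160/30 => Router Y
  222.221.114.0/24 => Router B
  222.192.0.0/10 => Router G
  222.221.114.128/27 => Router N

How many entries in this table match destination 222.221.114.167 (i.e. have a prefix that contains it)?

2

Prefixes containing 222.221.114.167:
  222.192.0.0/10 (222.192.0.0 - 222.255.255.255)
  222.221.114.0/24 (222.221.114.0 - 222.221.114.255)
Total matching entries: 2.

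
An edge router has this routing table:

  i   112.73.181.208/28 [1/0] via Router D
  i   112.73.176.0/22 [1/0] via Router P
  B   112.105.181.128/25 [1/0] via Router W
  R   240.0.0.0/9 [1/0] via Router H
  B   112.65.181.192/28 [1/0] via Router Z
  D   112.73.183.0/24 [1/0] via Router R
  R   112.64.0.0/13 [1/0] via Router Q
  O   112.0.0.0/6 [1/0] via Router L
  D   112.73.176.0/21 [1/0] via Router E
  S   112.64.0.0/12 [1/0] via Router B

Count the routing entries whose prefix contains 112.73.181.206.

3

Prefixes containing 112.73.181.206:
  112.0.0.0/6 (112.0.0.0 - 115.255.255.255)
  112.64.0.0/12 (112.64.0.0 - 112.79.255.255)
  112.73.176.0/21 (112.73.176.0 - 112.73.183.255)
Total matching entries: 3.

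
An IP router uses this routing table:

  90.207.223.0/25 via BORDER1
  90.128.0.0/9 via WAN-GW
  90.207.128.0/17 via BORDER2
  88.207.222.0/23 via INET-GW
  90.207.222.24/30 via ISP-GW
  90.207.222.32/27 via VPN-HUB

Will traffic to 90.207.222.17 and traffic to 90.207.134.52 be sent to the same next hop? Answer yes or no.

yes

90.207.222.17: longest match 90.207.128.0/17 -> BORDER2
90.207.134.52: longest match 90.207.128.0/17 -> BORDER2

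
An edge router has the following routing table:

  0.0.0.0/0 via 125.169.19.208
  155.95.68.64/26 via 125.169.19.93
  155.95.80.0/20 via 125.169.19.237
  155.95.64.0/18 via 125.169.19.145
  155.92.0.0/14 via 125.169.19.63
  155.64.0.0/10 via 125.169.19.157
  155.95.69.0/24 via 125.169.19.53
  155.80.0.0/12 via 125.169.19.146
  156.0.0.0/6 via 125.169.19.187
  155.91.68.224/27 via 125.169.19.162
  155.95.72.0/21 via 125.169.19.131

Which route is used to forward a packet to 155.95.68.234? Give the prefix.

155.95.64.0/18

Entries matching 155.95.68.234:
  0.0.0.0/0 (default, matches everything)
  155.64.0.0/10 (155.64.0.0 - 155.127.255.255)
  155.80.0.0/12 (155.80.0.0 - 155.95.255.255)
  155.92.0.0/14 (155.92.0.0 - 155.95.255.255)
  155.95.64.0/18 (155.95.64.0 - 155.95.127.255)
Most specific is 155.95.64.0/18.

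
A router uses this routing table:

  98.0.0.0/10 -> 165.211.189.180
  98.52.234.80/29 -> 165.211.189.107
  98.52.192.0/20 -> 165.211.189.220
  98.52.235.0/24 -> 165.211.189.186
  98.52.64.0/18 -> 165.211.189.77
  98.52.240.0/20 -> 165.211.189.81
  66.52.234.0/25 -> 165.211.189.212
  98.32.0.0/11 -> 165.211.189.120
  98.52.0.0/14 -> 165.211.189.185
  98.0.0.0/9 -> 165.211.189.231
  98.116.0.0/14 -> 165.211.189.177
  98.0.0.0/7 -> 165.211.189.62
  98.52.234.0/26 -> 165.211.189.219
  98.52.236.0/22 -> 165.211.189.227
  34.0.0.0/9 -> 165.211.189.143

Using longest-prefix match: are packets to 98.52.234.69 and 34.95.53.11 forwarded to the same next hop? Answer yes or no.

98.52.234.69: longest match 98.52.0.0/14 -> 165.211.189.185
34.95.53.11: longest match 34.0.0.0/9 -> 165.211.189.143

no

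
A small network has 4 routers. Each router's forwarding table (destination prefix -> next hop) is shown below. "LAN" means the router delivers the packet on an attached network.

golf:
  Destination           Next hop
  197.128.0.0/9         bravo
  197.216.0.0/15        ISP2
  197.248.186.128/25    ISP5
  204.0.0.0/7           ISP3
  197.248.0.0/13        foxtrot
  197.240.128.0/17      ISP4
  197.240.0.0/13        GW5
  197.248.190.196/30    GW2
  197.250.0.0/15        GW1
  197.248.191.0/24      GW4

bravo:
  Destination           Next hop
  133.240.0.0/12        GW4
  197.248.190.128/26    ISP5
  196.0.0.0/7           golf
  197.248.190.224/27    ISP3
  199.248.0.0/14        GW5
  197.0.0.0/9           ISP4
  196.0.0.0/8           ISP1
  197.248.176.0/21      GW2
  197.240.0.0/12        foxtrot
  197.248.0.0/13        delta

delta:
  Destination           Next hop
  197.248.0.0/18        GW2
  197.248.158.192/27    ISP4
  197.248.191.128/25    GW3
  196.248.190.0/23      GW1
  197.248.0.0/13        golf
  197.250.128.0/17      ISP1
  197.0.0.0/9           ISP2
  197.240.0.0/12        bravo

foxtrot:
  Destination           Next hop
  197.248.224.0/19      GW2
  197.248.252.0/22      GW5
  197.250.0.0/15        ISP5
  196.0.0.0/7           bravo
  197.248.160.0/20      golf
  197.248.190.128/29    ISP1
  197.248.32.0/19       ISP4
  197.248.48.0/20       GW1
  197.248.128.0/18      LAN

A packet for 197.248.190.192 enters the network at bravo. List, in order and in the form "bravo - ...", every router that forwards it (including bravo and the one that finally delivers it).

At bravo: longest match for 197.248.190.192 is 197.248.0.0/13 -> delta
At delta: longest match for 197.248.190.192 is 197.248.0.0/13 -> golf
At golf: longest match for 197.248.190.192 is 197.248.0.0/13 -> foxtrot
At foxtrot: longest match for 197.248.190.192 is 197.248.128.0/18 -> LAN

bravo - delta - golf - foxtrot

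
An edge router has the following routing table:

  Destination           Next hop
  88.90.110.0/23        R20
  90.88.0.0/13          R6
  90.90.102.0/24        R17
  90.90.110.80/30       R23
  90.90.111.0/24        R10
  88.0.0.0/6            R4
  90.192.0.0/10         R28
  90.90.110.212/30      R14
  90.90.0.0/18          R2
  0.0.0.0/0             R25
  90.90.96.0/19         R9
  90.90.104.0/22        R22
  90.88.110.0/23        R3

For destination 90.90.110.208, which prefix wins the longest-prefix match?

90.90.96.0/19

Entries matching 90.90.110.208:
  0.0.0.0/0 (default, matches everything)
  88.0.0.0/6 (88.0.0.0 - 91.255.255.255)
  90.88.0.0/13 (90.88.0.0 - 90.95.255.255)
  90.90.96.0/19 (90.90.96.0 - 90.90.127.255)
Most specific is 90.90.96.0/19.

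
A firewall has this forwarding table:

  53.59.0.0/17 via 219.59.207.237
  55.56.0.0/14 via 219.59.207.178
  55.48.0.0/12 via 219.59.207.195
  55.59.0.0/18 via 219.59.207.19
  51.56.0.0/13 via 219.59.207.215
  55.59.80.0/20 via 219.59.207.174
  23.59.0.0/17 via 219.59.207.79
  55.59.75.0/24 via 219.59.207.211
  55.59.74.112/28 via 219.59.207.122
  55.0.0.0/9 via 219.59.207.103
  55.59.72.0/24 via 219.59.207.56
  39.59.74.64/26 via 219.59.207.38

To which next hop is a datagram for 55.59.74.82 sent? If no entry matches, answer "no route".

Routes whose prefix contains 55.59.74.82:
  55.0.0.0/9 (55.0.0.0 - 55.127.255.255) -> 219.59.207.103
  55.48.0.0/12 (55.48.0.0 - 55.63.255.255) -> 219.59.207.195
  55.56.0.0/14 (55.56.0.0 - 55.59.255.255) -> 219.59.207.178
More-specific entries that do NOT match:
  55.59.74.112/28 (55.59.74.112 - 55.59.74.127) does not contain 55.59.74.82
  39.59.74.64/26 (39.59.74.64 - 39.59.74.127) does not contain 55.59.74.82
  55.59.75.0/24 (55.59.75.0 - 55.59.75.255) does not contain 55.59.74.82
  55.59.72.0/24 (55.59.72.0 - 55.59.72.255) does not contain 55.59.74.82
  55.59.80.0/20 (55.59.80.0 - 55.59.95.255) does not contain 55.59.74.82
  55.59.0.0/18 (55.59.0.0 - 55.59.63.255) does not contain 55.59.74.82
  53.59.0.0/17 (53.59.0.0 - 53.59.127.255) does not contain 55.59.74.82
  23.59.0.0/17 (23.59.0.0 - 23.59.127.255) does not contain 55.59.74.82
Longest matching prefix is /14 -> next hop 219.59.207.178.

219.59.207.178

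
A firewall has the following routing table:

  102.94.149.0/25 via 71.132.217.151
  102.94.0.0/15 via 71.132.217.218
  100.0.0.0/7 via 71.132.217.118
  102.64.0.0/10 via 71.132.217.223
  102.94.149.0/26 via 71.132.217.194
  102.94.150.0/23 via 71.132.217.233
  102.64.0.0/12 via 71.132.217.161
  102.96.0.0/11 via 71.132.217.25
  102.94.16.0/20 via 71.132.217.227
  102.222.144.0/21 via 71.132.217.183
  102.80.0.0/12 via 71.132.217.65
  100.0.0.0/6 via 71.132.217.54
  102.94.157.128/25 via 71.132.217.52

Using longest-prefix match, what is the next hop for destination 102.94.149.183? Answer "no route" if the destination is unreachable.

Routes whose prefix contains 102.94.149.183:
  100.0.0.0/6 (100.0.0.0 - 103.255.255.255) -> 71.132.217.54
  102.64.0.0/10 (102.64.0.0 - 102.127.255.255) -> 71.132.217.223
  102.80.0.0/12 (102.80.0.0 - 102.95.255.255) -> 71.132.217.65
  102.94.0.0/15 (102.94.0.0 - 102.95.255.255) -> 71.132.217.218
More-specific entries that do NOT match:
  102.94.149.0/26 (102.94.149.0 - 102.94.149.63) does not contain 102.94.149.183
  102.94.149.0/25 (102.94.149.0 - 102.94.149.127) does not contain 102.94.149.183
  102.94.157.128/25 (102.94.157.128 - 102.94.157.255) does not contain 102.94.149.183
  102.94.150.0/23 (102.94.150.0 - 102.94.151.255) does not contain 102.94.149.183
  102.222.144.0/21 (102.222.144.0 - 102.222.151.255) does not contain 102.94.149.183
  102.94.16.0/20 (102.94.16.0 - 102.94.31.255) does not contain 102.94.149.183
Longest matching prefix is /15 -> next hop 71.132.217.218.

71.132.217.218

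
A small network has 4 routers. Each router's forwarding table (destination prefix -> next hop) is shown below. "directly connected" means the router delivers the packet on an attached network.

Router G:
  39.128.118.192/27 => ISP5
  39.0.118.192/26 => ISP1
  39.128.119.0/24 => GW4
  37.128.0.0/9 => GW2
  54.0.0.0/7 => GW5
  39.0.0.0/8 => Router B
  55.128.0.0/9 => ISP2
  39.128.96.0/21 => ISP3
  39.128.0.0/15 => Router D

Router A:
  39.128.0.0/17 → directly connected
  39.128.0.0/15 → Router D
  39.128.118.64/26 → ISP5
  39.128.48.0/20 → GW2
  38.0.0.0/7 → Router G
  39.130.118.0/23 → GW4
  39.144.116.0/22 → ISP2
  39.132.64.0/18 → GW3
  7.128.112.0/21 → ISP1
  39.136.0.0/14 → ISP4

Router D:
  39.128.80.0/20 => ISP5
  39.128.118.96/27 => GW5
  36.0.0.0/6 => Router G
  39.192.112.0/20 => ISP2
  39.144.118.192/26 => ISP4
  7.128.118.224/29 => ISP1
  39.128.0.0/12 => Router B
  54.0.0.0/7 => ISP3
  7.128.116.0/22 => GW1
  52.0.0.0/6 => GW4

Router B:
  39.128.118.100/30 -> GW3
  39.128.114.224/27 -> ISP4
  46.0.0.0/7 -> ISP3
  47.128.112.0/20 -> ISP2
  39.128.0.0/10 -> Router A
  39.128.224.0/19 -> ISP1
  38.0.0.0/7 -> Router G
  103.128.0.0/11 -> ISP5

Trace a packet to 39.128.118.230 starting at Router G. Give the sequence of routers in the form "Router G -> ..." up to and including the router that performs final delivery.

Router G -> Router D -> Router B -> Router A

At Router G: longest match for 39.128.118.230 is 39.128.0.0/15 -> Router D
At Router D: longest match for 39.128.118.230 is 39.128.0.0/12 -> Router B
At Router B: longest match for 39.128.118.230 is 39.128.0.0/10 -> Router A
At Router A: longest match for 39.128.118.230 is 39.128.0.0/17 -> directly connected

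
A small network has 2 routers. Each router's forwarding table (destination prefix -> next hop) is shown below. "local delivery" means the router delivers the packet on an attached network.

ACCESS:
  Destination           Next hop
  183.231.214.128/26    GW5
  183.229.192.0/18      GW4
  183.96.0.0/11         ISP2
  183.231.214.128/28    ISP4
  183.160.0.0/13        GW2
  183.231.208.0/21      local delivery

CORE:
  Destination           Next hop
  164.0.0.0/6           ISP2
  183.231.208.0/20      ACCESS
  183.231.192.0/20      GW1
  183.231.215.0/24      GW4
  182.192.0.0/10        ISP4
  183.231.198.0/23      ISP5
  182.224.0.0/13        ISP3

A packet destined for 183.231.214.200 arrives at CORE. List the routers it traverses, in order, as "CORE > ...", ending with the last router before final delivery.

At CORE: longest match for 183.231.214.200 is 183.231.208.0/20 -> ACCESS
At ACCESS: longest match for 183.231.214.200 is 183.231.208.0/21 -> local delivery

CORE > ACCESS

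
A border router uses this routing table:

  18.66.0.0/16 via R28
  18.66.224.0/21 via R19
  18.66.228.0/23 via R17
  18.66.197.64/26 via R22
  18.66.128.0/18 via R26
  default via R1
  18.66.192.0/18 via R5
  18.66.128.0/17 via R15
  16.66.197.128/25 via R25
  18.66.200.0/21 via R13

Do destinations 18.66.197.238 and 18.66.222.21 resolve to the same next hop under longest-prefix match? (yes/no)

18.66.197.238: longest match 18.66.192.0/18 -> R5
18.66.222.21: longest match 18.66.192.0/18 -> R5

yes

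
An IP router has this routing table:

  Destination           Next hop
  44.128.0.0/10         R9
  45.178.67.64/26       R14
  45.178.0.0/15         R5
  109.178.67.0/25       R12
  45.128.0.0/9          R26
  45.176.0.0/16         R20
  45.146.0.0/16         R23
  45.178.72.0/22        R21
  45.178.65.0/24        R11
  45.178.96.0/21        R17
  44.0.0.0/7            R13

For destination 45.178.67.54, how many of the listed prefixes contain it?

3

Prefixes containing 45.178.67.54:
  44.0.0.0/7 (44.0.0.0 - 45.255.255.255)
  45.128.0.0/9 (45.128.0.0 - 45.255.255.255)
  45.178.0.0/15 (45.178.0.0 - 45.179.255.255)
Total matching entries: 3.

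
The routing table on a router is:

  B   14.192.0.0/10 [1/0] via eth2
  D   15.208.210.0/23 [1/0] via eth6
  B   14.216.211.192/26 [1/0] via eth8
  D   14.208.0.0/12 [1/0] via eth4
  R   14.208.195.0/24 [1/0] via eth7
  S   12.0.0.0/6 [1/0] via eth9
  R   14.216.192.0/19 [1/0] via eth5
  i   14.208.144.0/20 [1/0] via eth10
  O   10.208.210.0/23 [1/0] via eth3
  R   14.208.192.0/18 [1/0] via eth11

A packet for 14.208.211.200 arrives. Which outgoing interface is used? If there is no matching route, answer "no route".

Routes whose prefix contains 14.208.211.200:
  12.0.0.0/6 (12.0.0.0 - 15.255.255.255) -> eth9
  14.192.0.0/10 (14.192.0.0 - 14.255.255.255) -> eth2
  14.208.0.0/12 (14.208.0.0 - 14.223.255.255) -> eth4
  14.208.192.0/18 (14.208.192.0 - 14.208.255.255) -> eth11
More-specific entries that do NOT match:
  14.216.211.192/26 (14.216.211.192 - 14.216.211.255) does not contain 14.208.211.200
  14.208.195.0/24 (14.208.195.0 - 14.208.195.255) does not contain 14.208.211.200
  15.208.210.0/23 (15.208.210.0 - 15.208.211.255) does not contain 14.208.211.200
  10.208.210.0/23 (10.208.210.0 - 10.208.211.255) does not contain 14.208.211.200
  14.208.144.0/20 (14.208.144.0 - 14.208.159.255) does not contain 14.208.211.200
  14.216.192.0/19 (14.216.192.0 - 14.216.223.255) does not contain 14.208.211.200
Longest matching prefix is /18 -> interface eth11.

eth11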